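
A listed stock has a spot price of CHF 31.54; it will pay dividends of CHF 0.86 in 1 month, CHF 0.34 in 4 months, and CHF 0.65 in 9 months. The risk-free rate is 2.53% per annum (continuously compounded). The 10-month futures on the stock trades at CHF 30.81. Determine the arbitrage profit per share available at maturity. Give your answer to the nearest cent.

CHF 0.47 per share

PV(dividends) I = 0.86·e^(−0.0253·1/12) + 0.34·e^(−0.0253·4/12) + 0.65·e^(−0.0253·9/12) = 1.8331
Fair futures F* = (S − I)·e^(rT) = (31.54 − 1.8331)·e^0.021083 = 29.7069 × 1.021307 = 30.3399
Market CHF 30.81 > fair 30.3399: forward overpriced → cash-and-carry (borrow at r, buy the stock and collect the dividends, short the forward).
Profit at T = |F_mkt − F*| = |30.81 − 30.3399| = CHF 0.47 per share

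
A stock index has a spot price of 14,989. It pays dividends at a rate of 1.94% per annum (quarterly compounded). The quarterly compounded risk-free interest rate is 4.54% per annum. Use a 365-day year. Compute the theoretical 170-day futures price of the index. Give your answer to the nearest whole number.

F = S · (1+r/4)^(4T) / (1+q/4)^(4T)
= 14989 × 1.021249 / 1.009055 = 14989 × 1.012085
F = 15,170

15,170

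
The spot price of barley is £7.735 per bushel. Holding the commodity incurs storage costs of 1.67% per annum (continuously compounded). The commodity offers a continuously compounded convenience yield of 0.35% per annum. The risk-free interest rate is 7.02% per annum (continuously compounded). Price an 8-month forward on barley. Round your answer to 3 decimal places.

£8.177 per bushel

Net carry = r + u − y = 0.0702 + 0.0167 − 0.0035 = 0.0834
F = S·e^((r+u−y)T) = 7.735 · e^(0.0834 × 8/12) = 7.735 · e^0.055600
= 7.735 × 1.057175 = £8.177 per bushel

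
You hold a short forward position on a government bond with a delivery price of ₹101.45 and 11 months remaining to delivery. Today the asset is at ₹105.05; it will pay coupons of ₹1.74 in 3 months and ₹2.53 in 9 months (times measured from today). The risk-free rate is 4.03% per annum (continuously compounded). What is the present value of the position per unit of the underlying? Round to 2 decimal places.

-₹3.10

PV(remaining coupons) I = 1.74·e^(−0.0403·3/12) + 2.53·e^(−0.0403·9/12) = 4.1772
Current forward F = (S − I)·e^(rT) = (105.05 − 4.1772)·e^(0.0403·11/12) = 100.8728 × 1.037632 = 104.6688
Value (long) = (F − K)·e^(−rT) = (104.6688 − 101.45) × 0.963732 = 3.1021
Short position value = −(long value) = -₹3.10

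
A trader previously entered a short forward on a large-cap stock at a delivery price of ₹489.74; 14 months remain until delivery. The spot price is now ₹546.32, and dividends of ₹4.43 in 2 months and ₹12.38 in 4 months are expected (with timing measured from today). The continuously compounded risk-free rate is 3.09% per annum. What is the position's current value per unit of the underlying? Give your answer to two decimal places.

-₹57.26

PV(remaining dividends) I = 4.43·e^(−0.0309·2/12) + 12.38·e^(−0.0309·4/12) = 16.6604
Current forward F = (S − I)·e^(rT) = (546.32 − 16.6604)·e^(0.0309·14/12) = 529.6596 × 1.036708 = 549.1023
Value (long) = (F − K)·e^(−rT) = (549.1023 − 489.74) × 0.964592 = 57.2604
Short position value = −(long value) = -₹57.26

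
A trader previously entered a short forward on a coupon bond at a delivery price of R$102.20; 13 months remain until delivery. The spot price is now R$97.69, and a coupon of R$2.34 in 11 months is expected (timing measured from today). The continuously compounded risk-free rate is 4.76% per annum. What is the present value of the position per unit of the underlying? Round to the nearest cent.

R$1.61

PV(remaining coupons) I = 2.34·e^(−0.0476·11/12) = 2.2401
Current forward F = (S − I)·e^(rT) = (97.69 − 2.2401)·e^(0.0476·13/12) = 95.4499 × 1.052919 = 100.5010
Value (long) = (F − K)·e^(−rT) = (100.5010 − 102.20) × 0.949740 = -1.6136
Short position value = −(long value) = R$1.61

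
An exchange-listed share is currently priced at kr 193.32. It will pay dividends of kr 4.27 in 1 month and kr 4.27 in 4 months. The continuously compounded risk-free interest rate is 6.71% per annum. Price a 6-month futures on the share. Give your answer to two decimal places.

PV(dividends) I = 4.27·e^(−0.0671·1/12) + 4.27·e^(−0.0671·4/12)
I = 4.2462 + 4.1756 = 8.4218
F = (S − I)·e^(rT) = (193.32 − 8.4218) · e^(0.0671·6/12)
= 184.8982 · e^0.033550 = 184.8982 × 1.034119 = kr 191.21

kr 191.21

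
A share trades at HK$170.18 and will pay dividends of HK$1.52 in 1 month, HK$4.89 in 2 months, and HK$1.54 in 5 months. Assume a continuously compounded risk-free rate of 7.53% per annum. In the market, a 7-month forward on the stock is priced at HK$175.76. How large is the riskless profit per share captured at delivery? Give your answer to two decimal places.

HK$6.12 per share

PV(dividends) I = 1.52·e^(−0.0753·1/12) + 4.89·e^(−0.0753·2/12) + 1.54·e^(−0.0753·5/12) = 7.8319
Fair forward F* = (S − I)·e^(rT) = (170.18 − 7.8319)·e^0.043925 = 162.3481 × 1.044904 = 169.6382
Market HK$175.76 > fair 169.6382: forward overpriced → cash-and-carry (borrow at r, buy the stock and collect the dividends, short the forward).
Profit at T = |F_mkt − F*| = |175.76 − 169.6382| = HK$6.12 per share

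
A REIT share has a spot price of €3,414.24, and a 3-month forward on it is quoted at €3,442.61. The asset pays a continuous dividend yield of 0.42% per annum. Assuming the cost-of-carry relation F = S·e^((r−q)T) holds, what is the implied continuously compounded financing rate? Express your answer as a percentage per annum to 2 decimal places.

3.73%

From F = S·e^((r−q)T): (r − q) = ln(F/S)/T
ln(3442.61/3414.24) = ln(1.008309) = 0.008275
(r − q) = 0.008275 / (3/12) = 0.033100
r = ln(F/S)/T + q = 0.033100 + 0.0042 = 0.037300
r = 3.73%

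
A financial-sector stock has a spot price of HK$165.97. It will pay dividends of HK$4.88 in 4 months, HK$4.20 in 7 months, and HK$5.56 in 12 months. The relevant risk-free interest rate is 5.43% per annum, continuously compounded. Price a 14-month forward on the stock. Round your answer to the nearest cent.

HK$161.77

PV(dividends) I = 4.88·e^(−0.0543·4/12) + 4.20·e^(−0.0543·7/12) + 5.56·e^(−0.0543·12/12)
I = 4.7925 + 4.0690 + 5.2661 = 14.1276
F = (S − I)·e^(rT) = (165.97 − 14.1276) · e^(0.0543·14/12)
= 151.8424 · e^0.063350 = 151.8424 × 1.065400 = HK$161.77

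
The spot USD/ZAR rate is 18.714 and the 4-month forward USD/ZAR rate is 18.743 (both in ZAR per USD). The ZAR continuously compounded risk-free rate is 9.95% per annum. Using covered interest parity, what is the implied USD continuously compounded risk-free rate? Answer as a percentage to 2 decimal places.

F = S·e^((r_ZAR − r_USD)T) ⇒ r_USD = r_ZAR − ln(F/S)/T
ln(18.743/18.714) = 0.001548; /(4/12) = 0.004644
r_USD = 0.0995 − 0.004644 = 0.094856
r_USD = 9.49%

9.49%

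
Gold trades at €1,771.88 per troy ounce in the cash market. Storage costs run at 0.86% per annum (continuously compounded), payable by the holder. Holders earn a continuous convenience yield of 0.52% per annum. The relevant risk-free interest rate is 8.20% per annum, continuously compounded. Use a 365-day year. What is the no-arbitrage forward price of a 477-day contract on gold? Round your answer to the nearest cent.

Net carry = r + u − y = 0.0820 + 0.0086 − 0.0052 = 0.0854
F = S·e^((r+u−y)T) = 1771.88 · e^(0.0854 × 477/365) = 1771.88 · e^0.11160493
= 1771.88 × 1.11807106 = €1,981.09 per troy ounce

€1,981.09 per troy ounce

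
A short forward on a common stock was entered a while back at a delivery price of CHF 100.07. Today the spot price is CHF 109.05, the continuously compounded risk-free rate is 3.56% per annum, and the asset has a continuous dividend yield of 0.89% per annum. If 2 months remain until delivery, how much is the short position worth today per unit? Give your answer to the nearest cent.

Current fair forward for the remaining 2 months: F = S·e^((r − q)·T), (r − q) = 0.0356 − 0.0089 = 0.0267
F = 109.05 · e^(0.0267 × 2/12) = 109.05 × 1.004460 = 109.5364
Value of long forward = (F − K)·e^(−rT) = (109.5364 − 100.07) · e^(−0.0356·2/12)
= 9.4664 × 0.994084 = 9.41
Short position value = −(long value) = -CHF 9.41

-CHF 9.41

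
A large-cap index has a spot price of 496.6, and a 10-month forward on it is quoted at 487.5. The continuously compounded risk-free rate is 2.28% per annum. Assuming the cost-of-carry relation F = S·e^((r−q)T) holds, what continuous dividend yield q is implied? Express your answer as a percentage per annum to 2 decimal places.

From F = S·e^((r−q)T): (r − q) = ln(F/S)/T
ln(487.5/496.6) = ln(0.981675) = -0.018495
(r − q) = -0.018495 / (10/12) = -0.022194
q = r − ln(F/S)/T = 0.0228 + 0.022194 = 0.044994
q = 4.50%

4.50%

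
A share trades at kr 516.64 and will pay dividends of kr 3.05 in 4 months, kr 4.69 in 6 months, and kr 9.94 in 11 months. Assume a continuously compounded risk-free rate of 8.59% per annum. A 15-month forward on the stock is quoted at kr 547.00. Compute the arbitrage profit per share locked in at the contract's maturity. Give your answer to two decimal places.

PV(dividends) I = 3.05·e^(−0.0859·4/12) + 4.69·e^(−0.0859·6/12) + 9.94·e^(−0.0859·11/12) = 16.6441
Fair forward F* = (S − I)·e^(rT) = (516.64 − 16.6441)·e^0.107375 = 499.9959 × 1.113352 = 556.6714
Market kr 547.00 < fair 556.6714: forward underpriced → reverse cash-and-carry (short the stock, invest proceeds at r, pay the dividends, go long the forward).
Profit at T = |F_mkt − F*| = |547.00 − 556.6714| = kr 9.67 per share

kr 9.67 per share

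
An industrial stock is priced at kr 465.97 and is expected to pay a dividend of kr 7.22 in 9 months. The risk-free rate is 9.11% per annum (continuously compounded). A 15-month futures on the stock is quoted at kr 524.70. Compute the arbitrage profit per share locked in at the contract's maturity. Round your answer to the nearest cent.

PV(dividends) I = 7.22·e^(−0.0911·9/12) = 6.7432
Fair futures F* = (S − I)·e^(rT) = (465.97 − 6.7432)·e^0.113875 = 459.2268 × 1.120612 = 514.6151
Market kr 524.70 > fair 514.6151: forward overpriced → cash-and-carry (borrow at r, buy the stock and collect the dividends, short the forward).
Profit at T = |F_mkt − F*| = |524.70 − 514.6151| = kr 10.08 per share

kr 10.08 per share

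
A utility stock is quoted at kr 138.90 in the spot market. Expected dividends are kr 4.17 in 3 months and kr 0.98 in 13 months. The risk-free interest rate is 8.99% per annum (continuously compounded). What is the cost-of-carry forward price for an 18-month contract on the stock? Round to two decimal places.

PV(dividends) I = 4.17·e^(−0.0899·3/12) + 0.98·e^(−0.0899·13/12)
I = 4.0773 + 0.8891 = 4.9664
F = (S − I)·e^(rT) = (138.90 − 4.9664) · e^(0.0899·18/12)
= 133.9336 · e^0.134850 = 133.9336 × 1.144365 = kr 153.27

kr 153.27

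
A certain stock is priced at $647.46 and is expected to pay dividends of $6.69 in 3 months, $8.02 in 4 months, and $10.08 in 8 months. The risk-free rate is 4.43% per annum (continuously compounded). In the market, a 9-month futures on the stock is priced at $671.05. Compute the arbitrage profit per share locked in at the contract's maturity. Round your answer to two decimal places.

$26.84 per share

PV(dividends) I = 6.69·e^(−0.0443·3/12) + 8.02·e^(−0.0443·4/12) + 10.08·e^(−0.0443·8/12) = 24.3054
Fair futures F* = (S − I)·e^(rT) = (647.46 − 24.3054)·e^0.033225 = 623.1546 × 1.033783 = 644.2066
Market $671.05 > fair 644.2066: forward overpriced → cash-and-carry (borrow at r, buy the stock and collect the dividends, short the forward).
Profit at T = |F_mkt − F*| = |671.05 − 644.2066| = $26.84 per share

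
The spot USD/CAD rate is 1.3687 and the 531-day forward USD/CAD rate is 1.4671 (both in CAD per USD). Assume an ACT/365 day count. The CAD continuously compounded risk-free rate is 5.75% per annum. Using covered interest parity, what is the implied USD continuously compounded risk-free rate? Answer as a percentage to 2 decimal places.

0.98%

F = S·e^((r_CAD − r_USD)T) ⇒ r_USD = r_CAD − ln(F/S)/T
ln(1.4671/1.3687) = 0.069426; /(531/365) = 0.047722
r_USD = 0.0575 − 0.047722 = 0.009778
r_USD = 0.98%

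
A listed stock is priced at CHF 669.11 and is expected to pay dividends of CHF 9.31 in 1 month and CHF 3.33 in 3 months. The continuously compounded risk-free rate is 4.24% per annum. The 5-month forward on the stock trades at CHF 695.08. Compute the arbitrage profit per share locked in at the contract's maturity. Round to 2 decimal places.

PV(dividends) I = 9.31·e^(−0.0424·1/12) + 3.33·e^(−0.0424·3/12) = 12.5721
Fair forward F* = (S − I)·e^(rT) = (669.11 − 12.5721)·e^0.017667 = 656.5379 × 1.017824 = 668.2400
Market CHF 695.08 > fair 668.2400: forward overpriced → cash-and-carry (borrow at r, buy the stock and collect the dividends, short the forward).
Profit at T = |F_mkt − F*| = |695.08 − 668.2400| = CHF 26.84 per share

CHF 26.84 per share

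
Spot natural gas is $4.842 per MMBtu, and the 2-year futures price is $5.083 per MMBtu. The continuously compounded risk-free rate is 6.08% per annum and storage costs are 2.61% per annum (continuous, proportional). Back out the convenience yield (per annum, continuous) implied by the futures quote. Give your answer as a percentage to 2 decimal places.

6.26%

F = S·e^((r+u−y)T) ⇒ (r+u−y) = ln(F/S)/T
ln(5.083/4.842) = 0.048574; /T ⇒ 0.024287
y = r + u − ln(F/S)/T = 0.0608 + 0.0261 − 0.024287 = 0.062613
y = 6.26%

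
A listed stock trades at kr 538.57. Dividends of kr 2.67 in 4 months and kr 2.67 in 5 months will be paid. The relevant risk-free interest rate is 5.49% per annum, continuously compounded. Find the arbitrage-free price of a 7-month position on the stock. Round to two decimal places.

PV(dividends) I = 2.67·e^(−0.0549·4/12) + 2.67·e^(−0.0549·5/12)
I = 2.6216 + 2.6096 = 5.2312
F = (S − I)·e^(rT) = (538.57 − 5.2312) · e^(0.0549·7/12)
= 533.3388 · e^0.032025 = 533.3388 × 1.032543 = kr 550.70

kr 550.70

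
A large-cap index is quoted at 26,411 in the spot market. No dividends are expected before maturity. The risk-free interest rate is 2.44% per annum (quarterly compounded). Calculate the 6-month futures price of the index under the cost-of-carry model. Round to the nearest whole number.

F = S · (1+r/4)^(4T)
= 26411 × 1.012237
F = 26,734

26,734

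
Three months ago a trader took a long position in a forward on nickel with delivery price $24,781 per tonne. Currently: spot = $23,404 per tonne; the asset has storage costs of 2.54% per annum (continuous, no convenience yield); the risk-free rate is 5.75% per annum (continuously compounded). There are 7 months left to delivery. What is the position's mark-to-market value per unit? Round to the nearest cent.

Current fair forward for the remaining 7 months: F = S·e^((r + u)·T), (r + u) = 0.0575 + 0.0254 = 0.0829
F = 23404 · e^(0.0829 × 7/12) = 23404 × 1.04954668 = 24563.5905
Value of long forward = (F − K)·e^(−rT) = (24563.5905 − 24781) · e^(−0.0575·7/12)
= -217.4095 × 0.96701462 = -210.24

-$210.24 per tonne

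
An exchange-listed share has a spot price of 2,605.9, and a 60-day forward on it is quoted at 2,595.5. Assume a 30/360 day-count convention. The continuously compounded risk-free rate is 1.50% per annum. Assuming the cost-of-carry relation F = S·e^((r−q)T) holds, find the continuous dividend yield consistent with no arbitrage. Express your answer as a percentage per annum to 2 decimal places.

From F = S·e^((r−q)T): (r − q) = ln(F/S)/T
ln(2595.5/2605.9) = ln(0.996009) = -0.003999
(r − q) = -0.003999 / (60/360) = -0.023994
q = r − ln(F/S)/T = 0.0150 + 0.023994 = 0.038994
q = 3.90%

3.90%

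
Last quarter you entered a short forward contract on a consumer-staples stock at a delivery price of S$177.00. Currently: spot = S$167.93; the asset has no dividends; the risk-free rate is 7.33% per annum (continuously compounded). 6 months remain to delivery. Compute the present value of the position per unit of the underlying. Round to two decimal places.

Current fair forward for the remaining 6 months: F = S·e^(r·T), r = 0.0733
F = 167.93 · e^(0.0733 × 6/12) = 167.93 × 1.037330 = 174.1988
Value of long forward = (F − K)·e^(−rT) = (174.1988 − 177.00) · e^(−0.0733·6/12)
= -2.8012 × 0.964013 = -2.70
Short position value = −(long value) = S$2.70

S$2.70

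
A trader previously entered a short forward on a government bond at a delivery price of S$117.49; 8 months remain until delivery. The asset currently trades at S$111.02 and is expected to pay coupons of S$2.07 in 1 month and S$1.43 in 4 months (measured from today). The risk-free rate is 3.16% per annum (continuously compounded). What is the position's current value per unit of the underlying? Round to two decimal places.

S$7.50

PV(remaining coupons) I = 2.07·e^(−0.0316·1/12) + 1.43·e^(−0.0316·4/12) = 3.4796
Current forward F = (S − I)·e^(rT) = (111.02 − 3.4796)·e^(0.0316·8/12) = 107.5404 × 1.021290 = 109.8299
Value (long) = (F − K)·e^(−rT) = (109.8299 − 117.49) × 0.979154 = -7.5004
Short position value = −(long value) = S$7.50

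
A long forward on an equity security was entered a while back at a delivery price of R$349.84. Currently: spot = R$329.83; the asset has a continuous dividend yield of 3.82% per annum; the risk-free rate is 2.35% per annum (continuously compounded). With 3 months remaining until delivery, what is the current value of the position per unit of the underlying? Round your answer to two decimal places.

Current fair forward for the remaining 3 months: F = S·e^((r − q)·T), (r − q) = 0.0235 − 0.0382 = -0.0147
F = 329.83 · e^(-0.0147 × 3/12) = 329.83 × 0.996332 = 328.6202
Value of long forward = (F − K)·e^(−rT) = (328.6202 − 349.84) · e^(−0.0235·3/12)
= -21.2198 × 0.994142 = -21.10

-R$21.10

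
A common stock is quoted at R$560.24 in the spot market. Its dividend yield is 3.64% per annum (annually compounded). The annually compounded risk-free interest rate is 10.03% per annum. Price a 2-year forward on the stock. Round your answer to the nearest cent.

F = S · (1+r)^T / (1+q)^T
= 560.24 × 1.210660 / 1.074125 = 560.24 × 1.127113
F = R$631.45

R$631.45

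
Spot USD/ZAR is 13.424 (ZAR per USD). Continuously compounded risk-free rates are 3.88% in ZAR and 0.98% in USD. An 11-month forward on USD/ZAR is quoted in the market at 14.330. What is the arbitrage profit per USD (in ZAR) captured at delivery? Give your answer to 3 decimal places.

0.544 per USD (in ZAR)

Fair forward: F* = S·e^(carry·T), with carry = (r_ZAR − r_USD) = 0.0388 − 0.0098 = 0.0290
F* = 13.424 · e^(0.0290 × 11/12) = 13.424 · e^0.026583 = 13.424 × 1.026939 = 13.7856
Market 14.330 > fair 13.7856: forward overpriced → cash-and-carry (buy spot, short the forward).
At maturity, profit = |F_mkt − F*| = |14.330 − 13.7856| = 0.544 per USD (in ZAR)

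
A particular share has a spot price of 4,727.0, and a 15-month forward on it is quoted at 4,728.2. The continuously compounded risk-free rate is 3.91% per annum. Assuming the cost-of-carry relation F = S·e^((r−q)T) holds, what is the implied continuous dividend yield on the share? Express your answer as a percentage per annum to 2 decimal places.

From F = S·e^((r−q)T): (r − q) = ln(F/S)/T
ln(4728.2/4727.0) = ln(1.000254) = 0.000254
(r − q) = 0.000254 / (15/12) = 0.000203
q = r − ln(F/S)/T = 0.0391 − 0.000203 = 0.038897
q = 3.89%

3.89%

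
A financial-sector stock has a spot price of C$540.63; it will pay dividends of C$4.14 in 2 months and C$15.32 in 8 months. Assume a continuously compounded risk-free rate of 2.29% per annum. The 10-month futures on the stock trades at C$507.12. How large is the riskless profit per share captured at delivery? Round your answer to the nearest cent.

C$24.34 per share

PV(dividends) I = 4.14·e^(−0.0229·2/12) + 15.32·e^(−0.0229·8/12) = 19.2121
Fair futures F* = (S − I)·e^(rT) = (540.63 − 19.2121)·e^0.019083 = 521.4179 × 1.019266 = 531.4635
Market C$507.12 < fair 531.4635: forward underpriced → reverse cash-and-carry (short the stock, invest proceeds at r, pay the dividends, go long the forward).
Profit at T = |F_mkt − F*| = |507.12 − 531.4635| = C$24.34 per share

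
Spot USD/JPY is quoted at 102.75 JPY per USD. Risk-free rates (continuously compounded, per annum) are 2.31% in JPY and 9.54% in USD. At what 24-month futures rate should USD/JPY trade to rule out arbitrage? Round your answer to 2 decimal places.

88.92

F = S·e^((r_JPY − r_USD)T) = 102.75 · e^((0.0231 − 0.0954) × 24/12)
= 102.75 · e^-0.144600 = 102.75 × 0.865368
F = 88.92 JPY per USD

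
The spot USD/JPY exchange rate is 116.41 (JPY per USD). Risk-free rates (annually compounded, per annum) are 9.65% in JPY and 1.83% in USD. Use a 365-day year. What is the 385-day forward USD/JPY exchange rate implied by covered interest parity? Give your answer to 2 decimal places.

By covered interest parity, F = S · (1+r_JPY)^T / (1+r_USD)^T
= 116.41 × 1.102049 / 1.019312 = 116.41 × 1.081169
F = 125.86 JPY per USD

125.86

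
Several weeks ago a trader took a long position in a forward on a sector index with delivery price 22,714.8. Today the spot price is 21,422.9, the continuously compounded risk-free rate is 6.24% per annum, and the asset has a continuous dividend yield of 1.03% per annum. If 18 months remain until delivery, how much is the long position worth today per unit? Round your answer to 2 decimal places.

409.30

Current fair forward for the remaining 18 months: F = S·e^((r − q)·T), (r − q) = 0.0624 − 0.0103 = 0.0521
F = 21422.9 · e^(0.0521 × 18/12) = 21422.9 × 1.08128484 = 23164.2570
Value of long forward = (F − K)·e^(−rT) = (23164.2570 − 22714.8) · e^(−0.0624·18/12)
= 449.4570 × 0.91064695 = 409.30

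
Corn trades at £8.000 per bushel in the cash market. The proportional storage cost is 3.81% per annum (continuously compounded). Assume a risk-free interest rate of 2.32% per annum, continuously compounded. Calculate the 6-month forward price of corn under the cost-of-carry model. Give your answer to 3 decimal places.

£8.249 per bushel

Net carry = r + u − y = 0.0232 + 0.0381 − 0.0000 = 0.0613
F = S·e^((r+u−y)T) = 8.000 · e^(0.0613 × 6/12) = 8.000 · e^0.030650
= 8.000 × 1.031125 = £8.249 per bushel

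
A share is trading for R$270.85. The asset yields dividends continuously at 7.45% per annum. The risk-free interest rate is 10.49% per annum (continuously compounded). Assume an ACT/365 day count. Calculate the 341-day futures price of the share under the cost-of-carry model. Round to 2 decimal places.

R$278.65

F = S·e^((r − q)T) = 270.85 · e^((0.1049 − 0.0745) × 341/365)
= 270.85 · e^0.028401 = 270.85 × 1.028808
F = R$278.65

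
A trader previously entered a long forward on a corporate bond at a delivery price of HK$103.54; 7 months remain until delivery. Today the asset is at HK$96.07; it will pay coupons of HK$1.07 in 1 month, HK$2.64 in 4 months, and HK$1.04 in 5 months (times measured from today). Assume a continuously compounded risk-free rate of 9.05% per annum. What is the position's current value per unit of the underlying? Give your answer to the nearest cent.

PV(remaining coupons) I = 1.07·e^(−0.0905·1/12) + 2.64·e^(−0.0905·4/12) + 1.04·e^(−0.0905·5/12) = 4.6250
Current forward F = (S − I)·e^(rT) = (96.07 − 4.6250)·e^(0.0905·7/12) = 91.4450 × 1.054210 = 96.4022
Value (long) = (F − K)·e^(−rT) = (96.4022 − 103.54) × 0.948578 = -6.7708
Value = -HK$6.77

-HK$6.77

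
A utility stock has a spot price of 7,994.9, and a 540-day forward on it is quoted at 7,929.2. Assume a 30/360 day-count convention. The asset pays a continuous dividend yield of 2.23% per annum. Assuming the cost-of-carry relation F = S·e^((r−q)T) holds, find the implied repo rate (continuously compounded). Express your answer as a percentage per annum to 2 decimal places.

From F = S·e^((r−q)T): (r − q) = ln(F/S)/T
ln(7929.2/7994.9) = ln(0.991782) = -0.008252
(r − q) = -0.008252 / (540/360) = -0.005501
r = ln(F/S)/T + q = -0.005501 + 0.0223 = 0.016799
r = 1.68%

1.68%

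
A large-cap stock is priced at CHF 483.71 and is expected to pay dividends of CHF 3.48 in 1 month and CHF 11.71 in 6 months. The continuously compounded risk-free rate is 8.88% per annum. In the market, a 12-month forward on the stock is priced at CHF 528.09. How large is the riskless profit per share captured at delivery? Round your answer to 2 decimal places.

PV(dividends) I = 3.48·e^(−0.0888·1/12) + 11.71·e^(−0.0888·6/12) = 14.6558
Fair forward F* = (S − I)·e^(rT) = (483.71 − 14.6558)·e^0.088800 = 469.0542 × 1.092862 = 512.6115
Market CHF 528.09 > fair 512.6115: forward overpriced → cash-and-carry (borrow at r, buy the stock and collect the dividends, short the forward).
Profit at T = |F_mkt − F*| = |528.09 − 512.6115| = CHF 15.48 per share

CHF 15.48 per share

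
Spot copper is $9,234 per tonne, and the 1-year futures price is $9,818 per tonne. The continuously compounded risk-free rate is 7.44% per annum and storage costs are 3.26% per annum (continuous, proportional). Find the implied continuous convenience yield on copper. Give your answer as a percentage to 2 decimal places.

F = S·e^((r+u−y)T) ⇒ (r+u−y) = ln(F/S)/T
ln(9818/9234) = 0.061325; /T ⇒ 0.061325
y = r + u − ln(F/S)/T = 0.0744 + 0.0326 − 0.061325 = 0.045675
y = 4.57%

4.57%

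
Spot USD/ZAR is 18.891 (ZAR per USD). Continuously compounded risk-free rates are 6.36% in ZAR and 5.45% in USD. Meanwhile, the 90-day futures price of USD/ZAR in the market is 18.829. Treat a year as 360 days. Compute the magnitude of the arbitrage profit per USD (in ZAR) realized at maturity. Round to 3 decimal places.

Fair futures: F* = S·e^(carry·T), with carry = (r_ZAR − r_USD) = 0.0636 − 0.0545 = 0.0091
F* = 18.891 · e^(0.0091 × 90/360) = 18.891 · e^0.002275 = 18.891 × 1.002278 = 18.9340
Market 18.829 < fair 18.9340: forward underpriced → reverse cash-and-carry (short spot, go long the forward).
At maturity, profit = |F_mkt − F*| = |18.829 − 18.9340| = 0.105 per USD (in ZAR)

0.105 per USD (in ZAR)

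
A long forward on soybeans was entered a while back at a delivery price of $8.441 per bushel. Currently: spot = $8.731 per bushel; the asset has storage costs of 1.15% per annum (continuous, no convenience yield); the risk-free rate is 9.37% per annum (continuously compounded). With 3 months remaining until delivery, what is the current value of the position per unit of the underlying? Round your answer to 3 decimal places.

Current fair forward for the remaining 3 months: F = S·e^((r + u)·T), (r + u) = 0.0937 + 0.0115 = 0.1052
F = 8.731 · e^(0.1052 × 3/12) = 8.731 × 1.026649 = 8.9637
Value of long forward = (F − K)·e^(−rT) = (8.9637 − 8.441) · e^(−0.0937·3/12)
= 0.5227 × 0.976847 = 0.511

$0.511 per bushel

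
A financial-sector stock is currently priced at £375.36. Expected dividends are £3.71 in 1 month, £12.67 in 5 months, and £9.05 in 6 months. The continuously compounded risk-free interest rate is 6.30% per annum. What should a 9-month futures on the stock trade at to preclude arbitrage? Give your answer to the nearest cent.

£367.52

PV(dividends) I = 3.71·e^(−0.0630·1/12) + 12.67·e^(−0.0630·5/12) + 9.05·e^(−0.0630·6/12)
I = 3.6906 + 12.3417 + 8.7694 = 24.8017
F = (S − I)·e^(rT) = (375.36 − 24.8017) · e^(0.0630·9/12)
= 350.5583 · e^0.047250 = 350.5583 × 1.048384 = £367.52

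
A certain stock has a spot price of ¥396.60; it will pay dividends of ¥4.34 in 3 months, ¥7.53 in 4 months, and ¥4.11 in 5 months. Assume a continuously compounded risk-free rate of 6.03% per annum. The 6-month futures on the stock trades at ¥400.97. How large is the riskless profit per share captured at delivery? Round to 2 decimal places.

PV(dividends) I = 4.34·e^(−0.0603·3/12) + 7.53·e^(−0.0603·4/12) + 4.11·e^(−0.0603·5/12) = 15.6632
Fair futures F* = (S − I)·e^(rT) = (396.60 − 15.6632)·e^0.030150 = 380.9368 × 1.030609 = 392.5969
Market ¥400.97 > fair 392.5969: forward overpriced → cash-and-carry (borrow at r, buy the stock and collect the dividends, short the forward).
Profit at T = |F_mkt − F*| = |400.97 − 392.5969| = ¥8.37 per share

¥8.37 per share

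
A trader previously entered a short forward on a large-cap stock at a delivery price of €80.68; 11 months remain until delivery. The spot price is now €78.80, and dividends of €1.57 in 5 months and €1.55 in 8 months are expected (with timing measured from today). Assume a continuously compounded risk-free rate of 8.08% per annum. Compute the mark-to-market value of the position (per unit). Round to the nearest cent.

PV(remaining dividends) I = 1.57·e^(−0.0808·5/12) + 1.55·e^(−0.0808·8/12) = 2.9867
Current forward F = (S − I)·e^(rT) = (78.80 − 2.9867)·e^(0.0808·11/12) = 75.8133 × 1.076879 = 81.6418
Value (long) = (F − K)·e^(−rT) = (81.6418 − 80.68) × 0.928610 = 0.8931
Short position value = −(long value) = -€0.89

-€0.89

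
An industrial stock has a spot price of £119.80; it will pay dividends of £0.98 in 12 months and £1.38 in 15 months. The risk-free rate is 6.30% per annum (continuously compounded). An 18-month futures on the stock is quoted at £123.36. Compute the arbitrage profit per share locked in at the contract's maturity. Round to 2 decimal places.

PV(dividends) I = 0.98·e^(−0.0630·12/12) + 1.38·e^(−0.0630·15/12) = 2.1957
Fair futures F* = (S − I)·e^(rT) = (119.80 − 2.1957)·e^0.094500 = 117.6043 × 1.099109 = 129.2599
Market £123.36 < fair 129.2599: forward underpriced → reverse cash-and-carry (short the stock, invest proceeds at r, pay the dividends, go long the forward).
Profit at T = |F_mkt − F*| = |123.36 − 129.2599| = £5.90 per share

£5.90 per share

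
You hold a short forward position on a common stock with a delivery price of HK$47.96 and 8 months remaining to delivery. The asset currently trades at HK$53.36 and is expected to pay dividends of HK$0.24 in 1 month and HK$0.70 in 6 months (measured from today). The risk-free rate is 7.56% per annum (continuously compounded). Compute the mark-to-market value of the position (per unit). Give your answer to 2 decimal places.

-HK$6.84

PV(remaining dividends) I = 0.24·e^(−0.0756·1/12) + 0.70·e^(−0.0756·6/12) = 0.9125
Current forward F = (S − I)·e^(rT) = (53.36 − 0.9125)·e^(0.0756·8/12) = 52.4475 × 1.051692 = 55.1586
Value (long) = (F − K)·e^(−rT) = (55.1586 − 47.96) × 0.950849 = 6.8448
Short position value = −(long value) = -HK$6.84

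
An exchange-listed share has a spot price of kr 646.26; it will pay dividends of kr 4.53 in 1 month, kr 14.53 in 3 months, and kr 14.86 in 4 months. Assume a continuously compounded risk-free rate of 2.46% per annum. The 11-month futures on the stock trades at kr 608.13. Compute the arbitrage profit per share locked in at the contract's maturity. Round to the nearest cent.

kr 18.40 per share

PV(dividends) I = 4.53·e^(−0.0246·1/12) + 14.53·e^(−0.0246·3/12) + 14.86·e^(−0.0246·4/12) = 33.7003
Fair futures F* = (S − I)·e^(rT) = (646.26 − 33.7003)·e^0.022550 = 612.5597 × 1.022806 = 626.5297
Market kr 608.13 < fair 626.5297: forward underpriced → reverse cash-and-carry (short the stock, invest proceeds at r, pay the dividends, go long the forward).
Profit at T = |F_mkt − F*| = |608.13 − 626.5297| = kr 18.40 per share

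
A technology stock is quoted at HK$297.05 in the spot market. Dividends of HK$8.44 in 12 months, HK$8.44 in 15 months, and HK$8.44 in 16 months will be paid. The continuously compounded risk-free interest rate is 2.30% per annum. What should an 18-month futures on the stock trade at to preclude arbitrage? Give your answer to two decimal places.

HK$281.98

PV(dividends) I = 8.44·e^(−0.0230·12/12) + 8.44·e^(−0.0230·15/12) + 8.44·e^(−0.0230·16/12)
I = 8.2481 + 8.2008 + 8.1851 = 24.6340
F = (S − I)·e^(rT) = (297.05 − 24.6340) · e^(0.0230·18/12)
= 272.4160 · e^0.034500 = 272.4160 × 1.035102 = HK$281.98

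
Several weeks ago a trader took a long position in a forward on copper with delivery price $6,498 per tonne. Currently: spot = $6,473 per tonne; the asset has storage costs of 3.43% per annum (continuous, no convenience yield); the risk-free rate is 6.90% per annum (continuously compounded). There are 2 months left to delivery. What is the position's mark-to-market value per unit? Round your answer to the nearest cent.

Current fair forward for the remaining 2 months: F = S·e^((r + u)·T), (r + u) = 0.0690 + 0.0343 = 0.1033
F = 6473 · e^(0.1033 × 2/12) = 6473 × 1.01736573 = 6585.4084
Value of long forward = (F − K)·e^(−rT) = (6585.4084 − 6498) · e^(−0.0690·2/12)
= 87.4084 × 0.98856587 = 86.41

$86.41 per tonne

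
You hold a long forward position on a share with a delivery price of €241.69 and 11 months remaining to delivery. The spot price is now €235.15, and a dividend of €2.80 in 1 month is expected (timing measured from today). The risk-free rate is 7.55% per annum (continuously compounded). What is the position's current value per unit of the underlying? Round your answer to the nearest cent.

€6.84

PV(remaining dividends) I = 2.80·e^(−0.0755·1/12) = 2.7824
Current forward F = (S − I)·e^(rT) = (235.15 − 2.7824)·e^(0.0755·11/12) = 232.3676 × 1.071659 = 249.0188
Value (long) = (F − K)·e^(−rT) = (249.0188 − 241.69) × 0.933132 = 6.8387
Value = €6.84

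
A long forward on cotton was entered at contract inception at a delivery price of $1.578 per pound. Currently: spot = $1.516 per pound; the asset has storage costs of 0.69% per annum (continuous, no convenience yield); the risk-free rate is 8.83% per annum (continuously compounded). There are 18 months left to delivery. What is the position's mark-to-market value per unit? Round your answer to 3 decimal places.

Current fair forward for the remaining 18 months: F = S·e^((r + u)·T), (r + u) = 0.0883 + 0.0069 = 0.0952
F = 1.516 · e^(0.0952 × 18/12) = 1.516 × 1.153499 = 1.7487
Value of long forward = (F − K)·e^(−rT) = (1.7487 − 1.578) · e^(−0.0883·18/12)
= 0.1707 × 0.875947 = 0.150

$0.150 per pound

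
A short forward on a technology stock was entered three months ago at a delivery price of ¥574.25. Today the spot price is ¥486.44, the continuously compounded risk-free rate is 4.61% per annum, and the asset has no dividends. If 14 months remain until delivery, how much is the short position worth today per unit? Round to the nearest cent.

Current fair forward for the remaining 14 months: F = S·e^(r·T), r = 0.0461
F = 486.44 · e^(0.0461 × 14/12) = 486.44 × 1.055256 = 513.3187
Value of long forward = (F − K)·e^(−rT) = (513.3187 − 574.25) · e^(−0.0461·14/12)
= -60.9313 × 0.947637 = -57.74
Short position value = −(long value) = ¥57.74

¥57.74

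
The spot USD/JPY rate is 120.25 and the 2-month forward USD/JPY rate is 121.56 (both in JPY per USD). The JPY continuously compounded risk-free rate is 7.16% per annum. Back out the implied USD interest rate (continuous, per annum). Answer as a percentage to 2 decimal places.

F = S·e^((r_JPY − r_USD)T) ⇒ r_USD = r_JPY − ln(F/S)/T
ln(121.56/120.25) = 0.010835; /(2/12) = 0.065010
r_USD = 0.0716 − 0.065010 = 0.006590
r_USD = 0.66%

0.66%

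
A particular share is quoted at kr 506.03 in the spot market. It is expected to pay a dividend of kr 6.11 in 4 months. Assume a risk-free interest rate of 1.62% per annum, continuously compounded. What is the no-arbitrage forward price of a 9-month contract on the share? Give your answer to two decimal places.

PV(dividends) I = 6.11·e^(−0.0162·4/12)
I = 6.0771
F = (S − I)·e^(rT) = (506.03 − 6.0771) · e^(0.0162·9/12)
= 499.9529 · e^0.012150 = 499.9529 × 1.012224 = kr 506.06

kr 506.06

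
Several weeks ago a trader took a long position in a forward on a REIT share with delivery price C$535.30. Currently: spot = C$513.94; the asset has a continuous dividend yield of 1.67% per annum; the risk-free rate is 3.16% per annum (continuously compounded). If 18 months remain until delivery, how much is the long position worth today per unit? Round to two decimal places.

-C$9.29

Current fair forward for the remaining 18 months: F = S·e^((r − q)·T), (r − q) = 0.0316 − 0.0167 = 0.0149
F = 513.94 · e^(0.0149 × 18/12) = 513.94 × 1.022602 = 525.5561
Value of long forward = (F − K)·e^(−rT) = (525.5561 − 535.30) · e^(−0.0316·18/12)
= -9.7439 × 0.953706 = -9.29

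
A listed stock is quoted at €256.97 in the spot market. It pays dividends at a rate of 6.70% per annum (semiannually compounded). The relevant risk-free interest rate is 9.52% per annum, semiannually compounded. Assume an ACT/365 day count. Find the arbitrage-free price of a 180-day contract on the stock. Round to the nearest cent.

€260.43

F = S · (1+r/2)^(2T) / (1+q/2)^(2T)
= 256.97 × 1.046933 / 1.033034 = 256.97 × 1.013455
F = €260.43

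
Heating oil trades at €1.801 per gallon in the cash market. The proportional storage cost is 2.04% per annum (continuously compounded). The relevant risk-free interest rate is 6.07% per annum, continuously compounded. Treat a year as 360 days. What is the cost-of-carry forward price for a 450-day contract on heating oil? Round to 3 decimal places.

Net carry = r + u − y = 0.0607 + 0.0204 − 0.0000 = 0.0811
F = S·e^((r+u−y)T) = 1.801 · e^(0.0811 × 450/360) = 1.801 · e^0.101375
= 1.801 × 1.106692 = €1.993 per gallon

€1.993 per gallon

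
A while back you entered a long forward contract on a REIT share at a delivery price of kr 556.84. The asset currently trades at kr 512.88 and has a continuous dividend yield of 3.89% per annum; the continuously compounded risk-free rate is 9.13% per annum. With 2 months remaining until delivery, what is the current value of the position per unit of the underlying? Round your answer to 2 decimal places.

Current fair forward for the remaining 2 months: F = S·e^((r − q)·T), (r − q) = 0.0913 − 0.0389 = 0.0524
F = 512.88 · e^(0.0524 × 2/12) = 512.88 × 1.008772 = 517.3790
Value of long forward = (F − K)·e^(−rT) = (517.3790 − 556.84) · e^(−0.0913·2/12)
= -39.4610 × 0.984899 = -38.87

-kr 38.87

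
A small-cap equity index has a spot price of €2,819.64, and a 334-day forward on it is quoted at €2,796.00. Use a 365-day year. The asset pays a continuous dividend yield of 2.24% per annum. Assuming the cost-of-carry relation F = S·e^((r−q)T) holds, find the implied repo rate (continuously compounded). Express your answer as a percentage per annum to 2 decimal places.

From F = S·e^((r−q)T): (r − q) = ln(F/S)/T
ln(2796.00/2819.64) = ln(0.991616) = -0.008419
(r − q) = -0.008419 / (334/365) = -0.009200
r = ln(F/S)/T + q = -0.009200 + 0.0224 = 0.013200
r = 1.32%

1.32%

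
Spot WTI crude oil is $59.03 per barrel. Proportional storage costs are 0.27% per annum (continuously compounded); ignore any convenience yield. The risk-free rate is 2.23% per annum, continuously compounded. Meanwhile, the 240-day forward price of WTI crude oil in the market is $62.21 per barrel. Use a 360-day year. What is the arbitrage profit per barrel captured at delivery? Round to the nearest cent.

$2.19 per barrel

Fair forward: F* = S·e^(carry·T), with carry = (r + u) = 0.0223 + 0.0027 = 0.0250
F* = 59.03 · e^(0.0250 × 240/360) = 59.03 · e^0.016667 = 59.03 × 1.016807 = $60.0221
Market $62.21 > fair $60.0221: forward overpriced → cash-and-carry (buy spot, short the forward).
At maturity, profit = |F_mkt − F*| = |62.21 − 60.0221| = $2.19 per barrel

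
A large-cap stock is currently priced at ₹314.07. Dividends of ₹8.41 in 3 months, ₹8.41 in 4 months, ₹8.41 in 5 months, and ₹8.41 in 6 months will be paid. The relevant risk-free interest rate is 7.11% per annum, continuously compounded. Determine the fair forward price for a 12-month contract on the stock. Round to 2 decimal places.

₹302.04

PV(dividends) I = 8.41·e^(−0.0711·3/12) + 8.41·e^(−0.0711·4/12) + 8.41·e^(−0.0711·5/12) + 8.41·e^(−0.0711·6/12)
I = 8.2618 + 8.2130 + 8.1645 + 8.1163 = 32.7556
F = (S − I)·e^(rT) = (314.07 − 32.7556) · e^(0.0711·12/12)
= 281.3144 · e^0.071100 = 281.3144 × 1.073689 = ₹302.04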